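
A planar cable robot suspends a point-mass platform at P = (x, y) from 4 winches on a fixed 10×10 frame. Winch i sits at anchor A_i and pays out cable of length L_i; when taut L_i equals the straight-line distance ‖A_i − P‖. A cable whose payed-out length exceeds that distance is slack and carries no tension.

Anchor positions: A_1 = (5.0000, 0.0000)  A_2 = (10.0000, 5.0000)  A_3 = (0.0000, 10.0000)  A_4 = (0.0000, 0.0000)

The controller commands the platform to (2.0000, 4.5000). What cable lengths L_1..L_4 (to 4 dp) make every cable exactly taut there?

L_1 = √((5.0000−2.0000)² + (0.0000−4.5000)²) = 5.4083
L_2 = √((10.0000−2.0000)² + (5.0000−4.5000)²) = 8.0156
L_3 = √((0.0000−2.0000)² + (10.0000−4.5000)²) = 5.8523
L_4 = √((0.0000−2.0000)² + (0.0000−4.5000)²) = 4.9244

(5.4083, 8.0156, 5.8523, 4.9244)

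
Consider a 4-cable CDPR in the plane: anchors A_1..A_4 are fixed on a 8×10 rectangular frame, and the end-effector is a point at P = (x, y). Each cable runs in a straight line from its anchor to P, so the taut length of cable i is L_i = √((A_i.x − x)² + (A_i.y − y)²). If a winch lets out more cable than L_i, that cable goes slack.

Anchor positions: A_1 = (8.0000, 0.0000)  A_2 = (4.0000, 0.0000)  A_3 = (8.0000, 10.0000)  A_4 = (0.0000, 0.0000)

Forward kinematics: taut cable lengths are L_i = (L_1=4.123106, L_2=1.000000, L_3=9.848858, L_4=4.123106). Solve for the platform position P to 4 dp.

(4.0000, 1.0000)

each cable: (A_i−P)·(A_i−P) = L_i²; let k_i = ‖A_i‖²−L_i²
k_1 = 64.0000+0.0000−17.0000 = 47.0000
row 1: 8.0000x + 0.0000y = 32.0000  (k_2=15.0000)
row 2: 0.0000x − 20.0000y = -20.0000  (k_3=67.0000)
row 3: 16.0000x + 0.0000y = 64.0000  (k_4=-17.0000)
Cramer on rows 1–2 → x = 4.0000, y = 1.0000
check cable 4: ‖A_4−P‖² = 17.0000 ≈ L_4² = 17.0000 ✓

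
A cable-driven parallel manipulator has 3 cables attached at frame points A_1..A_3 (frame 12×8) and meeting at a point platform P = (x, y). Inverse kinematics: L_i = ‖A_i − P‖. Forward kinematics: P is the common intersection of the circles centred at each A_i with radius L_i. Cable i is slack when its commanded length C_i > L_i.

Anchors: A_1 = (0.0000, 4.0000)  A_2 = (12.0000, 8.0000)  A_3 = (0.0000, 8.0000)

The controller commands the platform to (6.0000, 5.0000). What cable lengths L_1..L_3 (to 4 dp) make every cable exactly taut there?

L_1: Δ = A_1−P = (-6.0000, -1.0000) → ‖Δ‖ = √37.0000 = 6.0828
L_2: Δ = A_2−P = (6.0000, 3.0000) → ‖Δ‖ = √45.0000 = 6.7082
L_3: Δ = A_3−P = (-6.0000, 3.0000) → ‖Δ‖ = √45.0000 = 6.7082

(6.0828, 6.7082, 6.7082)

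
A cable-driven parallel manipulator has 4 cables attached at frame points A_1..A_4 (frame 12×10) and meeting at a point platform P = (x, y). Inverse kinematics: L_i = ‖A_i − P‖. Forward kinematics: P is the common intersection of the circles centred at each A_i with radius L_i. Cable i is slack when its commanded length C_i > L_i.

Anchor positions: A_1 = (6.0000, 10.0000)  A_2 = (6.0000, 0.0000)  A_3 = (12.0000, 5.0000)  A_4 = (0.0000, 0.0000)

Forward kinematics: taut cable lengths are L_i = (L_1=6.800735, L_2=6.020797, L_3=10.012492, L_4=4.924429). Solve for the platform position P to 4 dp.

(2.0000, 4.5000)

each cable: (A_i−P)·(A_i−P) = L_i²; let c_i = ‖A_i‖²−L_i²
c_1 = 36.0000+100.0000−46.2500 = 89.7500
row 1: 0.0000x + 20.0000y = 90.0000  (c_2=-0.2500)
row 2: -12.0000x + 10.0000y = 21.0000  (c_3=68.7500)
row 3: 12.0000x + 20.0000y = 114.0000  (c_4=-24.2500)
Cramer on rows 1–2 → x = 2.0000, y = 4.5000
check cable 4: ‖A_4−P‖² = 24.2500 ≈ L_4² = 24.2500 ✓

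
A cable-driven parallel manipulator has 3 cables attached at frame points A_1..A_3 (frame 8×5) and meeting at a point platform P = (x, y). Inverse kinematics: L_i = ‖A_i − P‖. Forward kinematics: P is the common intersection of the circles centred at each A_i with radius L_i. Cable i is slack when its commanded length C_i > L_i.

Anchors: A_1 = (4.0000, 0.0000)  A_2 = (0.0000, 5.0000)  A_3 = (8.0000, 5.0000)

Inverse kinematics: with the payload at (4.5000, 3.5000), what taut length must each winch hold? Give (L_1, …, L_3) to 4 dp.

L_1 = √((4.0000−4.5000)² + (0.0000−3.5000)²) = 3.5355
L_2 = √((0.0000−4.5000)² + (5.0000−3.5000)²) = 4.7434
L_3 = √((8.0000−4.5000)² + (5.0000−3.5000)²) = 3.8079

(3.5355, 4.7434, 3.8079)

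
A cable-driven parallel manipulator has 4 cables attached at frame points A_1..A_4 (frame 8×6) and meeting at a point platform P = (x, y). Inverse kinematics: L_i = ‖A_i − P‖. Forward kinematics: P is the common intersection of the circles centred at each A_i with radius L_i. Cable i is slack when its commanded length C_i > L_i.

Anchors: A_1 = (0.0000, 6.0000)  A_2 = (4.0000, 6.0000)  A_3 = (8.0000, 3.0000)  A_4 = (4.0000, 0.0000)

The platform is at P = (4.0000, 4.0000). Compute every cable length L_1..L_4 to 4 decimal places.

(4.4721, 2.0000, 4.1231, 4.0000)

L_1 = √((0.0000−4.0000)² + (6.0000−4.0000)²) = 4.4721
L_2 = √((4.0000−4.0000)² + (6.0000−4.0000)²) = 2.0000
L_3 = √((8.0000−4.0000)² + (3.0000−4.0000)²) = 4.1231
L_4 = √((4.0000−4.0000)² + (0.0000−4.0000)²) = 4.0000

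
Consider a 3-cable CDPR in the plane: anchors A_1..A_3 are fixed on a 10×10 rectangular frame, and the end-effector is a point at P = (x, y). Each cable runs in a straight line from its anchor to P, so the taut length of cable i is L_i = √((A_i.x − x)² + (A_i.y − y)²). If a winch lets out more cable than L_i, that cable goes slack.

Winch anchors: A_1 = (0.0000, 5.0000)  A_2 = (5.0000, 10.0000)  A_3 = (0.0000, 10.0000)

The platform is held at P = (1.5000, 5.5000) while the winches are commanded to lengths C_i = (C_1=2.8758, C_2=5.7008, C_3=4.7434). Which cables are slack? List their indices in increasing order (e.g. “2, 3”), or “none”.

1

i=1: geometric 1.5811 vs commanded 2.8758 ⇒ slack
i=2: geometric 5.7009 vs commanded 5.7008 ⇒ taut
i=3: geometric 4.7434 vs commanded 4.7434 ⇒ taut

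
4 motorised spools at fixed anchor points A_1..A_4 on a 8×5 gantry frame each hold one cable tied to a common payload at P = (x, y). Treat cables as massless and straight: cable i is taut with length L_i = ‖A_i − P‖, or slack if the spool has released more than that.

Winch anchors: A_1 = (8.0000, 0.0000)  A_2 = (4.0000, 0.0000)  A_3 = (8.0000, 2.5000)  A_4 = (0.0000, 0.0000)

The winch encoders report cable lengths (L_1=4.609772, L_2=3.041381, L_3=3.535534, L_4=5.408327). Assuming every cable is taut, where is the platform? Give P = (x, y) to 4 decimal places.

(4.5000, 3.0000)

each cable: (A_i−P)·(A_i−P) = L_i²; let q_i = ‖A_i‖²−L_i²
q_1 = 64.0000+0.0000−21.2500 = 42.7500
row 1: 8.0000x + 0.0000y = 36.0000  (q_2=6.7500)
row 2: 0.0000x − 5.0000y = -15.0000  (q_3=57.7500)
row 3: 16.0000x + 0.0000y = 72.0000  (q_4=-29.2500)
Cramer on rows 1–2 → x = 4.5000, y = 3.0000
check cable 4: ‖A_4−P‖² = 29.2500 ≈ L_4² = 29.2500 ✓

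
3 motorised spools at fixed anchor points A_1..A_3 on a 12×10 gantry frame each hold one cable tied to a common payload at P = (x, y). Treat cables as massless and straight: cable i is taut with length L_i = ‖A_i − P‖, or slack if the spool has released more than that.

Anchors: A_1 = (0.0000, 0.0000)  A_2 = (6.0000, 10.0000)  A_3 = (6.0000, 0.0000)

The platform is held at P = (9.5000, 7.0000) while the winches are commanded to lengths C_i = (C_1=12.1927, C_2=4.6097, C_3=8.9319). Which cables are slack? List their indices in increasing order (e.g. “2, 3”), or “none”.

1, 3

cable 1: L_1 = ‖A_1−P‖ = 11.8004;  C_1 = 12.1927 → slack
cable 2: L_2 = ‖A_2−P‖ = 4.6098;  C_2 = 4.6097 → taut
cable 3: L_3 = ‖A_3−P‖ = 7.8262;  C_3 = 8.9319 → slack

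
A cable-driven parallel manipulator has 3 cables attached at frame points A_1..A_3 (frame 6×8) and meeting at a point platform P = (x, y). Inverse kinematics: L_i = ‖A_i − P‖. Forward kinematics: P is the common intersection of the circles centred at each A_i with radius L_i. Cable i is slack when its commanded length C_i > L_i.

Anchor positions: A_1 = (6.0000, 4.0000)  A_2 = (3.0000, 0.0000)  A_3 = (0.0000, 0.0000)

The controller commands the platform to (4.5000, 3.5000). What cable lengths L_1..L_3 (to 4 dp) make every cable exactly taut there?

(1.5811, 3.8079, 5.7009)

L_1: Δ = A_1−P = (1.5000, 0.5000) → ‖Δ‖ = √2.5000 = 1.5811
L_2: Δ = A_2−P = (-1.5000, -3.5000) → ‖Δ‖ = √14.5000 = 3.8079
L_3: Δ = A_3−P = (-4.5000, -3.5000) → ‖Δ‖ = √32.5000 = 5.7009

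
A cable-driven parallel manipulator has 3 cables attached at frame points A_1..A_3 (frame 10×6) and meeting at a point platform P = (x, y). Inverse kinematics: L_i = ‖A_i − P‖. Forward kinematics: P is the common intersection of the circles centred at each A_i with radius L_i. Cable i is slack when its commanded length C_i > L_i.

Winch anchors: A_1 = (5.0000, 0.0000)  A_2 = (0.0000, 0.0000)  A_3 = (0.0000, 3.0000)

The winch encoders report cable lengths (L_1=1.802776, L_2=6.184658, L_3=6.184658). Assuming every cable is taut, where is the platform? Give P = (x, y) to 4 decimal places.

(6.0000, 1.5000)

expand ‖A_i−P‖²=L_i² and subtract eq 1 (k_i ≔ ‖A_i‖²−L_i²)
k_1 = 25.0000+0.0000−3.2500 = 21.7500
eq1−eq2 → [10.0000  0.0000]·P = 60.0000
eq1−eq3 → [10.0000  -6.0000]·P = 51.0000
2×2 solve → P = (6.0000, 1.5000)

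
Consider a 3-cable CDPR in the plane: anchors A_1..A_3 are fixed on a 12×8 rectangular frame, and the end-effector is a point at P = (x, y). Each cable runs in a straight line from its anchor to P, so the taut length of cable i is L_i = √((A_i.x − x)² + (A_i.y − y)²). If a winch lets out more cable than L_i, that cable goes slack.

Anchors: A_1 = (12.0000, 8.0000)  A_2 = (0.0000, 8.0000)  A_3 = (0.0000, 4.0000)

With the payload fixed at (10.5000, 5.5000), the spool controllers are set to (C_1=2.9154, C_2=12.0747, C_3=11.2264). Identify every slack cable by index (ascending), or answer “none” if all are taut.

cable 1: L_1 = ‖A_1−P‖ = 2.9155;  C_1 = 2.9154 → taut
cable 2: L_2 = ‖A_2−P‖ = 10.7935;  C_2 = 12.0747 → slack
cable 3: L_3 = ‖A_3−P‖ = 10.6066;  C_3 = 11.2264 → slack

2, 3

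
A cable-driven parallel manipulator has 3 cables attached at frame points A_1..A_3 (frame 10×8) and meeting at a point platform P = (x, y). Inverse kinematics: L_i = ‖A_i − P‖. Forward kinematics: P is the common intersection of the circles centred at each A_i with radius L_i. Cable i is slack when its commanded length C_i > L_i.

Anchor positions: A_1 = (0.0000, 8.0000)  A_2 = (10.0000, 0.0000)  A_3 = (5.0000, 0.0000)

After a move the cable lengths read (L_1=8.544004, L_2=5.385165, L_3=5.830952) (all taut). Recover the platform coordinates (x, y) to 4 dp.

(8.0000, 5.0000)

expand ‖A_i−P‖²=L_i² and subtract eq 1 (k_i ≔ ‖A_i‖²−L_i²)
k_1 = 0.0000+64.0000−73.0000 = -9.0000
eq1−eq2 → [-20.0000  16.0000]·P = -80.0000
eq1−eq3 → [-10.0000  16.0000]·P = 0.0000
2×2 solve → P = (8.0000, 5.0000)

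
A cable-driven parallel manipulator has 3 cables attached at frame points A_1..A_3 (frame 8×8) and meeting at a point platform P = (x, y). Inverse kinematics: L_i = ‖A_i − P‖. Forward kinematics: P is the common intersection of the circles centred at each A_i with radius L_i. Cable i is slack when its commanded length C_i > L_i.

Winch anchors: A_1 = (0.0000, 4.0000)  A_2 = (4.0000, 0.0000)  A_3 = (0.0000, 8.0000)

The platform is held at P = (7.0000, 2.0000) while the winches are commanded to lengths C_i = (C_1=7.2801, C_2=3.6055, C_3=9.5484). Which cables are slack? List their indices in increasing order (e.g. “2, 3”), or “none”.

3

cable 1: L_1 = ‖A_1−P‖ = 7.2801;  C_1 = 7.2801 → taut
cable 2: L_2 = ‖A_2−P‖ = 3.6056;  C_2 = 3.6055 → taut
cable 3: L_3 = ‖A_3−P‖ = 9.2195;  C_3 = 9.5484 → slack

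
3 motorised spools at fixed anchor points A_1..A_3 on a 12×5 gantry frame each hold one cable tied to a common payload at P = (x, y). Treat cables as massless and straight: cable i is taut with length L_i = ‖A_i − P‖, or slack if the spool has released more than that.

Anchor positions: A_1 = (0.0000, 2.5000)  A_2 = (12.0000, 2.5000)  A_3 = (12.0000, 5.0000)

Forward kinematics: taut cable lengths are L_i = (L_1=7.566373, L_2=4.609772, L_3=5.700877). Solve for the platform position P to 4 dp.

(7.5000, 1.5000)

circle eqns → linear via eq_j − eq_1; set q_j = A_j·A_j − L_j²
q_1 = 0.0000+6.2500−57.2500 = -51.0000
-24.0000·x + 0.0000·y = q_1−q_2 = -180.0000
-24.0000·x − 5.0000·y = q_1−q_3 = -187.5000
solve first two rows → x=7.5000, y=1.5000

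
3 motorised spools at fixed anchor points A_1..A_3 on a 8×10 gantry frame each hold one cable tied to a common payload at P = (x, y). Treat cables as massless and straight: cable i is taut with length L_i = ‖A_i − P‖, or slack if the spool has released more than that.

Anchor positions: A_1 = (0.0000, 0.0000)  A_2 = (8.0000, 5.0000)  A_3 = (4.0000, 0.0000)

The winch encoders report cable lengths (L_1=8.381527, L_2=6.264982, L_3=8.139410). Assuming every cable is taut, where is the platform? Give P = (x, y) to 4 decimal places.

(2.5000, 8.0000)

each cable: (A_i−P)·(A_i−P) = L_i²; let c_i = ‖A_i‖²−L_i²
c_1 = 0.0000+0.0000−70.2500 = -70.2500
row 1: -16.0000x − 10.0000y = -120.0000  (c_2=49.7500)
row 2: -8.0000x + 0.0000y = -20.0000  (c_3=-50.2500)
Cramer on rows 1–2 → x = 2.5000, y = 8.0000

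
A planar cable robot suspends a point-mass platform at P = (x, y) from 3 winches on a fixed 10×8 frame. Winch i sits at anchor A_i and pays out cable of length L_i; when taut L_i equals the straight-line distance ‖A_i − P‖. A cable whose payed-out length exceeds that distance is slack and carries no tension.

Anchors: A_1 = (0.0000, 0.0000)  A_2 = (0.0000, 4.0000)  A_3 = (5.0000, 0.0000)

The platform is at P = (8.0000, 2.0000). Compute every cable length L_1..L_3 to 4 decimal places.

L_1 = √((0.0000−8.0000)² + (0.0000−2.0000)²) = 8.2462
L_2 = √((0.0000−8.0000)² + (4.0000−2.0000)²) = 8.2462
L_3 = √((5.0000−8.0000)² + (0.0000−2.0000)²) = 3.6056

(8.2462, 8.2462, 3.6056)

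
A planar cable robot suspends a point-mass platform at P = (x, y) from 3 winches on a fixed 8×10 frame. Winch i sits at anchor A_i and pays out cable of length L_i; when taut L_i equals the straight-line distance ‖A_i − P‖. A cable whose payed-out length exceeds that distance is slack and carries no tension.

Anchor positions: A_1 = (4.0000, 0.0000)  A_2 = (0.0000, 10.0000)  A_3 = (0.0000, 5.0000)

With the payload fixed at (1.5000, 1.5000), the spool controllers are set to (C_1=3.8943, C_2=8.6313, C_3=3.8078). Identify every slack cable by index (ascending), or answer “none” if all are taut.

cable 1: L_1 = ‖A_1−P‖ = 2.9155;  C_1 = 3.8943 → slack
cable 2: L_2 = ‖A_2−P‖ = 8.6313;  C_2 = 8.6313 → taut
cable 3: L_3 = ‖A_3−P‖ = 3.8079;  C_3 = 3.8078 → taut

1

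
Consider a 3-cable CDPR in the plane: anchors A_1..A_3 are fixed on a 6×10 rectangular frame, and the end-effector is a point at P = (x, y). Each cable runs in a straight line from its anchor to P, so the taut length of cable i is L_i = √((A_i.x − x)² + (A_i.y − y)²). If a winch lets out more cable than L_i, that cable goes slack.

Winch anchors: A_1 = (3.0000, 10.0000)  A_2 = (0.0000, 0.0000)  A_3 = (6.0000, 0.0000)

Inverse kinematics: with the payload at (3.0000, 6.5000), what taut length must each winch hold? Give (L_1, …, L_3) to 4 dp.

L_1: Δ = A_1−P = (0.0000, 3.5000) → ‖Δ‖ = √12.2500 = 3.5000
L_2: Δ = A_2−P = (-3.0000, -6.5000) → ‖Δ‖ = √51.2500 = 7.1589
L_3: Δ = A_3−P = (3.0000, -6.5000) → ‖Δ‖ = √51.2500 = 7.1589

(3.5000, 7.1589, 7.1589)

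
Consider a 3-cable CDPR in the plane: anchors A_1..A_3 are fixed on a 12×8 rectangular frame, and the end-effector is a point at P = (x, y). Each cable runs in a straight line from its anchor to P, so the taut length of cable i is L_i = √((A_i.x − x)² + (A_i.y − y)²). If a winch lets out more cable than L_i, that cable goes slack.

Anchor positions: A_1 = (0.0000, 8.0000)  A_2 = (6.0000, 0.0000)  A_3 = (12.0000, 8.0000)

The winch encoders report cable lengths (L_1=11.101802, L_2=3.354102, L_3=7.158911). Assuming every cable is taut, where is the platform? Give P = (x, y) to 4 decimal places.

expand ‖A_i−P‖²=L_i² and subtract eq 1 (c_i ≔ ‖A_i‖²−L_i²)
c_1 = 0.0000+64.0000−123.2500 = -59.2500
eq1−eq2 → [-12.0000  16.0000]·P = -84.0000
eq1−eq3 → [-24.0000  0.0000]·P = -216.0000
2×2 solve → P = (9.0000, 1.5000)

(9.0000, 1.5000)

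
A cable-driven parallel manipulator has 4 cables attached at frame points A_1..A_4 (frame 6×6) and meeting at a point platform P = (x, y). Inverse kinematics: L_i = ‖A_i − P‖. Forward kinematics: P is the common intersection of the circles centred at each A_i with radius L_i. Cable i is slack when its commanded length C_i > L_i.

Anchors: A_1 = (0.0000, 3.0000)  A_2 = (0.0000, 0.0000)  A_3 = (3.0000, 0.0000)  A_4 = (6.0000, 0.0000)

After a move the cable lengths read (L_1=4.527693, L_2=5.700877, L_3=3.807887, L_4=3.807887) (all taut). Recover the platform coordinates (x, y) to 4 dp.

(4.5000, 3.5000)

circle eqns → linear via eq_j − eq_1; set k_j = A_j·A_j − L_j²
k_1 = 0.0000+9.0000−20.5000 = -11.5000
0.0000·x + 6.0000·y = k_1−k_2 = 21.0000
-6.0000·x + 6.0000·y = k_1−k_3 = -6.0000
-12.0000·x + 6.0000·y = k_1−k_4 = -33.0000
solve first two rows → x=4.5000, y=3.5000
check cable 4: ‖A_4−P‖² = 14.5000 ≈ L_4² = 14.5000 ✓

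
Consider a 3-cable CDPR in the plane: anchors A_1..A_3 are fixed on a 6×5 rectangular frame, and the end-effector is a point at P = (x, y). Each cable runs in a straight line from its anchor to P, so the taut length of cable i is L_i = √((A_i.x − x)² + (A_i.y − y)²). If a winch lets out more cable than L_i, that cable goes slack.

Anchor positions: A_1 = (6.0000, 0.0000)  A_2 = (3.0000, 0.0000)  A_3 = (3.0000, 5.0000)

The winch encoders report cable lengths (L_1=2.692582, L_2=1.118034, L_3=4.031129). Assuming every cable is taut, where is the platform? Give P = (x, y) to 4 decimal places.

each cable: (A_i−P)·(A_i−P) = L_i²; let c_i = ‖A_i‖²−L_i²
c_1 = 36.0000+0.0000−7.2500 = 28.7500
row 1: 6.0000x + 0.0000y = 21.0000  (c_2=7.7500)
row 2: 6.0000x − 10.0000y = 11.0000  (c_3=17.7500)
Cramer on rows 1–2 → x = 3.5000, y = 1.0000

(3.5000, 1.0000)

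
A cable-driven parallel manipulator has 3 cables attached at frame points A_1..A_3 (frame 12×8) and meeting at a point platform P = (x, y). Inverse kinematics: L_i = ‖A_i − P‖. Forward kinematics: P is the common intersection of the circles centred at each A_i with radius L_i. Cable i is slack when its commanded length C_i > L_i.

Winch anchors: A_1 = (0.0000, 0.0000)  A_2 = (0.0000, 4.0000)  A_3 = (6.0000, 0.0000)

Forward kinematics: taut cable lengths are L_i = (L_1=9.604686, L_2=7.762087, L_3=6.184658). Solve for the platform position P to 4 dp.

expand ‖A_i−P‖²=L_i² and subtract eq 1 (k_i ≔ ‖A_i‖²−L_i²)
k_1 = 0.0000+0.0000−92.2500 = -92.2500
eq1−eq2 → [0.0000  -8.0000]·P = -48.0000
eq1−eq3 → [-12.0000  0.0000]·P = -90.0000
2×2 solve → P = (7.5000, 6.0000)

(7.5000, 6.0000)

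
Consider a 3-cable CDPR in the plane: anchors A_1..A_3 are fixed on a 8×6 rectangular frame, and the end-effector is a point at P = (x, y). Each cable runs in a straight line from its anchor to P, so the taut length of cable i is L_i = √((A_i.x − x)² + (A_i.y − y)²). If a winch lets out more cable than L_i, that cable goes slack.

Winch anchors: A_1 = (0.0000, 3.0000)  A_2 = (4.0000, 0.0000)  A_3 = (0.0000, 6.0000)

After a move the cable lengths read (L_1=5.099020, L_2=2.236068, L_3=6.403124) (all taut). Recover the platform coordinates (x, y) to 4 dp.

(5.0000, 2.0000)

expand ‖A_i−P‖²=L_i² and subtract eq 1 (c_i ≔ ‖A_i‖²−L_i²)
c_1 = 0.0000+9.0000−26.0000 = -17.0000
eq1−eq2 → [-8.0000  6.0000]·P = -28.0000
eq1−eq3 → [0.0000  -6.0000]·P = -12.0000
2×2 solve → P = (5.0000, 2.0000)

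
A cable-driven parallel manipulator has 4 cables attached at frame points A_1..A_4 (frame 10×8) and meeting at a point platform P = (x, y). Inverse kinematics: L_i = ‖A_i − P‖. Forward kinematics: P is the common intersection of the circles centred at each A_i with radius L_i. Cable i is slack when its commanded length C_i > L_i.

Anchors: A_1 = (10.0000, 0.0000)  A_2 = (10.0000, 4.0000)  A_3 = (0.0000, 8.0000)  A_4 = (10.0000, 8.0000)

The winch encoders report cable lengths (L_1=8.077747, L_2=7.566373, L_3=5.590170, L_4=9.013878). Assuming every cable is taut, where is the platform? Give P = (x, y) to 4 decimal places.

each cable: (A_i−P)·(A_i−P) = L_i²; let q_i = ‖A_i‖²−L_i²
q_1 = 100.0000+0.0000−65.2500 = 34.7500
row 1: 0.0000x − 8.0000y = -24.0000  (q_2=58.7500)
row 2: 20.0000x − 16.0000y = 2.0000  (q_3=32.7500)
row 3: 0.0000x − 16.0000y = -48.0000  (q_4=82.7500)
Cramer on rows 1–2 → x = 2.5000, y = 3.0000
check cable 4: ‖A_4−P‖² = 81.2500 ≈ L_4² = 81.2500 ✓

(2.5000, 3.0000)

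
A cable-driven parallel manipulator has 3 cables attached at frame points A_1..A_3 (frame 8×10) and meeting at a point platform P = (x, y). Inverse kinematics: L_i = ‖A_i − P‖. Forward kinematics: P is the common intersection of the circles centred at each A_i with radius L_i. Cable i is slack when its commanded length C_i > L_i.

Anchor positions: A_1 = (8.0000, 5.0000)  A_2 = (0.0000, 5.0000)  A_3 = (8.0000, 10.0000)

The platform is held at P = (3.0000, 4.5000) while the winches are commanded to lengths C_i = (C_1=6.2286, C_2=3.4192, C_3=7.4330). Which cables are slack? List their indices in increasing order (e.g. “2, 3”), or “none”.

1, 2

i=1: geometric 5.0249 vs commanded 6.2286 ⇒ slack
i=2: geometric 3.0414 vs commanded 3.4192 ⇒ slack
i=3: geometric 7.4330 vs commanded 7.4330 ⇒ taut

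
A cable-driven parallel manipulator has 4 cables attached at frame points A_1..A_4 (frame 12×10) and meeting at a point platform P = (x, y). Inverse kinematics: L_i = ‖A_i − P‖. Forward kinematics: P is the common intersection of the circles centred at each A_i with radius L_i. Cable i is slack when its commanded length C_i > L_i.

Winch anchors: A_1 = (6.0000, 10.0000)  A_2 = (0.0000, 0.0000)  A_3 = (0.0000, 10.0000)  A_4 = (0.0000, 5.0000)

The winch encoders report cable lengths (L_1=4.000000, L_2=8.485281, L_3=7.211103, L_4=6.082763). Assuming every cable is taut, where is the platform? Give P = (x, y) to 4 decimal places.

each cable: (A_i−P)·(A_i−P) = L_i²; let c_i = ‖A_i‖²−L_i²
c_1 = 36.0000+100.0000−16.0000 = 120.0000
row 1: 12.0000x + 20.0000y = 192.0000  (c_2=-72.0000)
row 2: 12.0000x + 0.0000y = 72.0000  (c_3=48.0000)
row 3: 12.0000x + 10.0000y = 132.0000  (c_4=-12.0000)
Cramer on rows 1–2 → x = 6.0000, y = 6.0000
check cable 4: ‖A_4−P‖² = 37.0000 ≈ L_4² = 37.0000 ✓

(6.0000, 6.0000)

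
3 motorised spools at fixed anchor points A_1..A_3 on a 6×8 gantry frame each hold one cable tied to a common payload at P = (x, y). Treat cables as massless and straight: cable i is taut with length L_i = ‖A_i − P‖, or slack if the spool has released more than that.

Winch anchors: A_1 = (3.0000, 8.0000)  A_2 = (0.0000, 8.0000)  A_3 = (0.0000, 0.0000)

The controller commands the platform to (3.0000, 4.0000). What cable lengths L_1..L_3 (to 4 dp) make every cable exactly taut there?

(4.0000, 5.0000, 5.0000)

L_1: Δ = A_1−P = (0.0000, 4.0000) → ‖Δ‖ = √16.0000 = 4.0000
L_2: Δ = A_2−P = (-3.0000, 4.0000) → ‖Δ‖ = √25.0000 = 5.0000
L_3: Δ = A_3−P = (-3.0000, -4.0000) → ‖Δ‖ = √25.0000 = 5.0000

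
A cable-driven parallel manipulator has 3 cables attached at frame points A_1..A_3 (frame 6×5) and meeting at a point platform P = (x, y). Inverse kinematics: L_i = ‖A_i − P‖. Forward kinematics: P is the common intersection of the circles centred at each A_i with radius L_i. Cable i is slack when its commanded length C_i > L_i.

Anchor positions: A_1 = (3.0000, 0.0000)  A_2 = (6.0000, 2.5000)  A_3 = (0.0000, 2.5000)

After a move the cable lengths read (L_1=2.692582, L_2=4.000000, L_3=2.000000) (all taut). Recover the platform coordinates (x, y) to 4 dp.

each cable: (A_i−P)·(A_i−P) = L_i²; let q_i = ‖A_i‖²−L_i²
q_1 = 9.0000+0.0000−7.2500 = 1.7500
row 1: -6.0000x − 5.0000y = -24.5000  (q_2=26.2500)
row 2: 6.0000x − 5.0000y = -0.5000  (q_3=2.2500)
Cramer on rows 1–2 → x = 2.0000, y = 2.5000

(2.0000, 2.5000)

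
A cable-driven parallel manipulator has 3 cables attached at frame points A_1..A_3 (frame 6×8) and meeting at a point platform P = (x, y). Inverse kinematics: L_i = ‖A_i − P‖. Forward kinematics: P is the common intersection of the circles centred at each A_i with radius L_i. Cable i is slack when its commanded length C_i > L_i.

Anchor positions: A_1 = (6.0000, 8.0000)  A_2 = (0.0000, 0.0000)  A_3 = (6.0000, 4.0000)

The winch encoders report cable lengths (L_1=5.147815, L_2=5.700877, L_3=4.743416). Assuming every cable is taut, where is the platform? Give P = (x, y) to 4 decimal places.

expand ‖A_i−P‖²=L_i² and subtract eq 1 (c_i ≔ ‖A_i‖²−L_i²)
c_1 = 36.0000+64.0000−26.5000 = 73.5000
eq1−eq2 → [12.0000  16.0000]·P = 106.0000
eq1−eq3 → [0.0000  8.0000]·P = 44.0000
2×2 solve → P = (1.5000, 5.5000)

(1.5000, 5.5000)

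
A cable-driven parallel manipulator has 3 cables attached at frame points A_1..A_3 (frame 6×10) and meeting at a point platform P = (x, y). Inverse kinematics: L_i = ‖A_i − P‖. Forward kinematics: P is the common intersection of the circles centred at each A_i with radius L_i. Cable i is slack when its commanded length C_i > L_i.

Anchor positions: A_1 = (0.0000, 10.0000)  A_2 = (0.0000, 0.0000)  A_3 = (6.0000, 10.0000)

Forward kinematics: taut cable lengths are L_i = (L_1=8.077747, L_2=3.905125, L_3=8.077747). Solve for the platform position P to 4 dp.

(3.0000, 2.5000)

expand ‖A_i−P‖²=L_i² and subtract eq 1 (c_i ≔ ‖A_i‖²−L_i²)
c_1 = 0.0000+100.0000−65.2500 = 34.7500
eq1−eq2 → [0.0000  20.0000]·P = 50.0000
eq1−eq3 → [-12.0000  0.0000]·P = -36.0000
2×2 solve → P = (3.0000, 2.5000)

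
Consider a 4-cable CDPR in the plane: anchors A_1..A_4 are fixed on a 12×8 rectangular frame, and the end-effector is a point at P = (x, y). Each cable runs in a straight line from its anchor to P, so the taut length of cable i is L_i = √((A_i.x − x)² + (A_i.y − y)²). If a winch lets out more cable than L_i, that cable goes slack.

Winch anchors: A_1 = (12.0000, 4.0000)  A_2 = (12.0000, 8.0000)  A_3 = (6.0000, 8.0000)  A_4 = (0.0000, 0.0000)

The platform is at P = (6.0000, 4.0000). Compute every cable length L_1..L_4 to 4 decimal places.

(6.0000, 7.2111, 4.0000, 7.2111)

cable 1: Δx=6.0000, Δy=0.0000; L_1 = √(Δx²+Δy²) = 6.0000
cable 2: Δx=6.0000, Δy=4.0000; L_2 = √(Δx²+Δy²) = 7.2111
cable 3: Δx=0.0000, Δy=4.0000; L_3 = √(Δx²+Δy²) = 4.0000
cable 4: Δx=-6.0000, Δy=-4.0000; L_4 = √(Δx²+Δy²) = 7.2111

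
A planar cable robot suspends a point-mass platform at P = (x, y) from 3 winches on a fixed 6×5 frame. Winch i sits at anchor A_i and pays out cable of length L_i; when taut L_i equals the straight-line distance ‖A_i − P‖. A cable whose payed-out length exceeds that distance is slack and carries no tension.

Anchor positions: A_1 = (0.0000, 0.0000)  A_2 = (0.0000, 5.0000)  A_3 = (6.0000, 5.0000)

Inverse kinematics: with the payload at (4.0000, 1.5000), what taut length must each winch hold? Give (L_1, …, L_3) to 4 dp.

L_1 = √((0.0000−4.0000)² + (0.0000−1.5000)²) = 4.2720
L_2 = √((0.0000−4.0000)² + (5.0000−1.5000)²) = 5.3151
L_3 = √((6.0000−4.0000)² + (5.0000−1.5000)²) = 4.0311

(4.2720, 5.3151, 4.0311)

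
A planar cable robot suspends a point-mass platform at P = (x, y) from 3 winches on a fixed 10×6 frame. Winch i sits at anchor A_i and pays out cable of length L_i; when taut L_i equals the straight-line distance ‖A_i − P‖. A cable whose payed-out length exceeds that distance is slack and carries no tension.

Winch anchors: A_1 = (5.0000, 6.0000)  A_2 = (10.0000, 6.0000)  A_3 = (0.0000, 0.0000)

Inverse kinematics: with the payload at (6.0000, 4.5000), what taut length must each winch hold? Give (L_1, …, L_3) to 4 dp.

L_1: Δ = A_1−P = (-1.0000, 1.5000) → ‖Δ‖ = √3.2500 = 1.8028
L_2: Δ = A_2−P = (4.0000, 1.5000) → ‖Δ‖ = √18.2500 = 4.2720
L_3: Δ = A_3−P = (-6.0000, -4.5000) → ‖Δ‖ = √56.2500 = 7.5000

(1.8028, 4.2720, 7.5000)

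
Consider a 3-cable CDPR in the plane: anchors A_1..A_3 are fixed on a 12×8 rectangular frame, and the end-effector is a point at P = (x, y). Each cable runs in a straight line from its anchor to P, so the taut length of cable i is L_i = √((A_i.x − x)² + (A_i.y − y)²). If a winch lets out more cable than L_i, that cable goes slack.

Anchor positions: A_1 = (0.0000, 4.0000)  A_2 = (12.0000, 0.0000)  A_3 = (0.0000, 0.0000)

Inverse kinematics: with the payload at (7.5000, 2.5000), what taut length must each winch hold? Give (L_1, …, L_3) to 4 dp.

(7.6485, 5.1478, 7.9057)

L_1: Δ = A_1−P = (-7.5000, 1.5000) → ‖Δ‖ = √58.5000 = 7.6485
L_2: Δ = A_2−P = (4.5000, -2.5000) → ‖Δ‖ = √26.5000 = 5.1478
L_3: Δ = A_3−P = (-7.5000, -2.5000) → ‖Δ‖ = √62.5000 = 7.9057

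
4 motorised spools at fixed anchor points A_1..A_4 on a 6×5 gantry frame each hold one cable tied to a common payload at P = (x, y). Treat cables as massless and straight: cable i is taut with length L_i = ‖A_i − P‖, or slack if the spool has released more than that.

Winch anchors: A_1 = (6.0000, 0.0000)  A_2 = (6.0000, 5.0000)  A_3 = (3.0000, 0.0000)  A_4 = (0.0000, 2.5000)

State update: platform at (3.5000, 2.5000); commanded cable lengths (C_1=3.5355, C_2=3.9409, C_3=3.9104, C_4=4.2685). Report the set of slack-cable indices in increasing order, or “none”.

2, 3, 4

cable 1: L_1 = ‖A_1−P‖ = 3.5355;  C_1 = 3.5355 → taut
cable 2: L_2 = ‖A_2−P‖ = 3.5355;  C_2 = 3.9409 → slack
cable 3: L_3 = ‖A_3−P‖ = 2.5495;  C_3 = 3.9104 → slack
cable 4: L_4 = ‖A_4−P‖ = 3.5000;  C_4 = 4.2685 → slack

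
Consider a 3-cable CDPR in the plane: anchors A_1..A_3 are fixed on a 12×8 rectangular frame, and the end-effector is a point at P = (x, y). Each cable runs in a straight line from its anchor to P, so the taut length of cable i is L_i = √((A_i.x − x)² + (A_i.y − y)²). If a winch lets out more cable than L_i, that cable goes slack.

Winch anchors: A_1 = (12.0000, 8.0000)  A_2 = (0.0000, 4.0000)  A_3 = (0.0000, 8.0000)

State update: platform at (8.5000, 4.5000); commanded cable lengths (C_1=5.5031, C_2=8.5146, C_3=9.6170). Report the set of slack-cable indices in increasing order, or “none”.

1, 3

cable 1: √((3.5000)²+(3.5000)²)=4.9497, C_1=5.5031: slack
cable 2: √((-8.5000)²+(-0.5000)²)=8.5147, C_2=8.5146: taut
cable 3: √((-8.5000)²+(3.5000)²)=9.1924, C_3=9.6170: slack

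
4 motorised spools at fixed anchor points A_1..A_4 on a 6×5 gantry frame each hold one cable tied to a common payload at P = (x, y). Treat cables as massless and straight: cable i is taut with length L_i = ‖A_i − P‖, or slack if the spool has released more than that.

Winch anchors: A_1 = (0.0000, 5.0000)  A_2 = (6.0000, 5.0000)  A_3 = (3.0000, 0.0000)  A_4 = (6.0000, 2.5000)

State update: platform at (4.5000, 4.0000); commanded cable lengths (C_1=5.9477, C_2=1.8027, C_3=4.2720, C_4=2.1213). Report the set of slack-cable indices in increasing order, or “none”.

cable 1: √((-4.5000)²+(1.0000)²)=4.6098, C_1=5.9477: slack
cable 2: √((1.5000)²+(1.0000)²)=1.8028, C_2=1.8027: taut
cable 3: √((-1.5000)²+(-4.0000)²)=4.2720, C_3=4.2720: taut
cable 4: √((1.5000)²+(-1.5000)²)=2.1213, C_4=2.1213: taut

1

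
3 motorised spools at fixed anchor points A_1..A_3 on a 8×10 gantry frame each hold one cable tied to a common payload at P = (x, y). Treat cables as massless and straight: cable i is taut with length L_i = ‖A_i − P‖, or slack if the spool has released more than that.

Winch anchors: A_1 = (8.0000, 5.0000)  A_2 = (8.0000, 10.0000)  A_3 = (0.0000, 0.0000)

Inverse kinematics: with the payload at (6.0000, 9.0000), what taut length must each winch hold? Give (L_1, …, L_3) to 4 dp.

(4.4721, 2.2361, 10.8167)

L_1: Δ = A_1−P = (2.0000, -4.0000) → ‖Δ‖ = √20.0000 = 4.4721
L_2: Δ = A_2−P = (2.0000, 1.0000) → ‖Δ‖ = √5.0000 = 2.2361
L_3: Δ = A_3−P = (-6.0000, -9.0000) → ‖Δ‖ = √117.0000 = 10.8167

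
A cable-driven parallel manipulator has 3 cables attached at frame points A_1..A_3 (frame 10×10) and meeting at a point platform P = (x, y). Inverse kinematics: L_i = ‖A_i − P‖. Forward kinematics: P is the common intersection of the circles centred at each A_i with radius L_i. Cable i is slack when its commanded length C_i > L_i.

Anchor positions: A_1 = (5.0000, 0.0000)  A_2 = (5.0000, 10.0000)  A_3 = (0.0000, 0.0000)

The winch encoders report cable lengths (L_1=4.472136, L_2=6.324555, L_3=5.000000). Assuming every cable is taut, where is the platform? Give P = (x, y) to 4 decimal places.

(3.0000, 4.0000)

circle eqns → linear via eq_j − eq_1; set q_j = A_j·A_j − L_j²
q_1 = 25.0000+0.0000−20.0000 = 5.0000
0.0000·x − 20.0000·y = q_1−q_2 = -80.0000
10.0000·x + 0.0000·y = q_1−q_3 = 30.0000
solve first two rows → x=3.0000, y=4.0000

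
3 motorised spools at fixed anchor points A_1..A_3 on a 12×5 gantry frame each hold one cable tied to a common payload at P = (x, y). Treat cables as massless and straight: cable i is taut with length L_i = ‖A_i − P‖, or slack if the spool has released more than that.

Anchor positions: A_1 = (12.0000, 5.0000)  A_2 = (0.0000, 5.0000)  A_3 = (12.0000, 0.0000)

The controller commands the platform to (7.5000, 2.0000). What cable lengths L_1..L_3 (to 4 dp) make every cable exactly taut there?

(5.4083, 8.0777, 4.9244)

L_1: Δ = A_1−P = (4.5000, 3.0000) → ‖Δ‖ = √29.2500 = 5.4083
L_2: Δ = A_2−P = (-7.5000, 3.0000) → ‖Δ‖ = √65.2500 = 8.0777
L_3: Δ = A_3−P = (4.5000, -2.0000) → ‖Δ‖ = √24.2500 = 4.9244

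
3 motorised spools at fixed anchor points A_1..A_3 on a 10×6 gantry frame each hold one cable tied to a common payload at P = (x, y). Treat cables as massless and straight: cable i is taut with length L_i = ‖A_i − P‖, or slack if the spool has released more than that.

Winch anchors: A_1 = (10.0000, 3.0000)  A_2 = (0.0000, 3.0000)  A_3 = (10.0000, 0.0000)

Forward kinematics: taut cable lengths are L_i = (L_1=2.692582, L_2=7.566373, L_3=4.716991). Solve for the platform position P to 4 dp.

(7.5000, 4.0000)

circle eqns → linear via eq_j − eq_1; set c_j = A_j·A_j − L_j²
c_1 = 100.0000+9.0000−7.2500 = 101.7500
20.0000·x + 0.0000·y = c_1−c_2 = 150.0000
0.0000·x + 6.0000·y = c_1−c_3 = 24.0000
solve first two rows → x=7.5000, y=4.0000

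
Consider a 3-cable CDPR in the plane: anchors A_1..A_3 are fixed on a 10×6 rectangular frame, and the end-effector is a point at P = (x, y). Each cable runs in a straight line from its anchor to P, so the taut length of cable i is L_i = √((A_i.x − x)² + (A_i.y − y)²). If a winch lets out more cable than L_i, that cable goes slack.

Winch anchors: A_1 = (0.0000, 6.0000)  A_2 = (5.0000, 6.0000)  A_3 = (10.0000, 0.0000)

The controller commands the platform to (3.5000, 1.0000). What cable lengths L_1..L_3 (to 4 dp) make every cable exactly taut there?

(6.1033, 5.2202, 6.5765)

L_1: Δ = A_1−P = (-3.5000, 5.0000) → ‖Δ‖ = √37.2500 = 6.1033
L_2: Δ = A_2−P = (1.5000, 5.0000) → ‖Δ‖ = √27.2500 = 5.2202
L_3: Δ = A_3−P = (6.5000, -1.0000) → ‖Δ‖ = √43.2500 = 6.5765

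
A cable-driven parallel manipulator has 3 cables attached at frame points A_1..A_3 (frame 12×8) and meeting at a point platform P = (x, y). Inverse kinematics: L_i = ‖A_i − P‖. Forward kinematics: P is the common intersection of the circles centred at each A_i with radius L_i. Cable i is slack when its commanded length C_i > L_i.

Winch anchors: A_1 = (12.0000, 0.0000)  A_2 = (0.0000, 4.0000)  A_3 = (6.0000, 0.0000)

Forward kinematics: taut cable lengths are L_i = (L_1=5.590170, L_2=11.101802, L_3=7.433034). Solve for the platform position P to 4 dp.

(11.0000, 5.5000)

each cable: (A_i−P)·(A_i−P) = L_i²; let c_i = ‖A_i‖²−L_i²
c_1 = 144.0000+0.0000−31.2500 = 112.7500
row 1: 24.0000x − 8.0000y = 220.0000  (c_2=-107.2500)
row 2: 12.0000x + 0.0000y = 132.0000  (c_3=-19.2500)
Cramer on rows 1–2 → x = 11.0000, y = 5.5000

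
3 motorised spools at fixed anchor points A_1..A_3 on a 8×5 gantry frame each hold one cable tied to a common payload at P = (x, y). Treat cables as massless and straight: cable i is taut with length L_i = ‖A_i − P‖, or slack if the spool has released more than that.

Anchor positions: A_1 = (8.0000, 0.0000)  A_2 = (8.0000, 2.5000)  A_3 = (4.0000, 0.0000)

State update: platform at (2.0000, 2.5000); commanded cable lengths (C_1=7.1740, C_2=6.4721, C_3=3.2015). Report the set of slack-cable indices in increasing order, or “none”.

i=1: geometric 6.5000 vs commanded 7.1740 ⇒ slack
i=2: geometric 6.0000 vs commanded 6.4721 ⇒ slack
i=3: geometric 3.2016 vs commanded 3.2015 ⇒ taut

1, 2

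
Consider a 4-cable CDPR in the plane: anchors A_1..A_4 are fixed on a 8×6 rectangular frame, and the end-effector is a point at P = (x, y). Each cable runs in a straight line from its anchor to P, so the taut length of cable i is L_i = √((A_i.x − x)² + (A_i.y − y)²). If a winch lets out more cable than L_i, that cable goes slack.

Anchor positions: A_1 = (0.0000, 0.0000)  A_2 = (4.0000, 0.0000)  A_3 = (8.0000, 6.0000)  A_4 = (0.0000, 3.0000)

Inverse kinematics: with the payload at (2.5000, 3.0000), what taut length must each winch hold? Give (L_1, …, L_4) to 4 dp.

cable 1: Δx=-2.5000, Δy=-3.0000; L_1 = √(Δx²+Δy²) = 3.9051
cable 2: Δx=1.5000, Δy=-3.0000; L_2 = √(Δx²+Δy²) = 3.3541
cable 3: Δx=5.5000, Δy=3.0000; L_3 = √(Δx²+Δy²) = 6.2650
cable 4: Δx=-2.5000, Δy=0.0000; L_4 = √(Δx²+Δy²) = 2.5000

(3.9051, 3.3541, 6.2650, 2.5000)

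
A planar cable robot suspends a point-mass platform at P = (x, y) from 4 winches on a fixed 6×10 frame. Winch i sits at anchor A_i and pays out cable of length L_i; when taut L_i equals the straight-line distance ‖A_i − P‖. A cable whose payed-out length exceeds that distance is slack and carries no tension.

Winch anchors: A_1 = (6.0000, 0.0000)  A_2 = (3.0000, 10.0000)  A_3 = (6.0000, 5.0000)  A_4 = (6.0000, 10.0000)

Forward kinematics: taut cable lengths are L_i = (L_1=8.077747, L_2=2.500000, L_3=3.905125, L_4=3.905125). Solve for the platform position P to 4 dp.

(3.0000, 7.5000)

each cable: (A_i−P)·(A_i−P) = L_i²; let c_i = ‖A_i‖²−L_i²
c_1 = 36.0000+0.0000−65.2500 = -29.2500
row 1: 6.0000x − 20.0000y = -132.0000  (c_2=102.7500)
row 2: 0.0000x − 10.0000y = -75.0000  (c_3=45.7500)
row 3: 0.0000x − 20.0000y = -150.0000  (c_4=120.7500)
Cramer on rows 1–2 → x = 3.0000, y = 7.5000
check cable 4: ‖A_4−P‖² = 15.2500 ≈ L_4² = 15.2500 ✓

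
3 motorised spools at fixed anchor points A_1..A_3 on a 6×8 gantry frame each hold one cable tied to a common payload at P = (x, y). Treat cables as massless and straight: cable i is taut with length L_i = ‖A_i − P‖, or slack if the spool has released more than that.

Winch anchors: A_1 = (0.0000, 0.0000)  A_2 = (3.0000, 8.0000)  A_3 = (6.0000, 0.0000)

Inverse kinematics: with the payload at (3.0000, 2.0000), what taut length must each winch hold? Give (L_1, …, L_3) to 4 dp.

(3.6056, 6.0000, 3.6056)

cable 1: Δx=-3.0000, Δy=-2.0000; L_1 = √(Δx²+Δy²) = 3.6056
cable 2: Δx=0.0000, Δy=6.0000; L_2 = √(Δx²+Δy²) = 6.0000
cable 3: Δx=3.0000, Δy=-2.0000; L_3 = √(Δx²+Δy²) = 3.6056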